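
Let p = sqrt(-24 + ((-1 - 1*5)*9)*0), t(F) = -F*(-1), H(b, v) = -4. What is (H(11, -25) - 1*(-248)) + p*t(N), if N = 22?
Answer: 244 + 44*I*sqrt(6) ≈ 244.0 + 107.78*I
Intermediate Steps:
t(F) = F
p = 2*I*sqrt(6) (p = sqrt(-24 + ((-1 - 5)*9)*0) = sqrt(-24 - 6*9*0) = sqrt(-24 - 54*0) = sqrt(-24 + 0) = sqrt(-24) = 2*I*sqrt(6) ≈ 4.899*I)
(H(11, -25) - 1*(-248)) + p*t(N) = (-4 - 1*(-248)) + (2*I*sqrt(6))*22 = (-4 + 248) + 44*I*sqrt(6) = 244 + 44*I*sqrt(6)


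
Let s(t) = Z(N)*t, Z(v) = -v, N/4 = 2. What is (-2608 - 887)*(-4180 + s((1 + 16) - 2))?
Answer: 15028500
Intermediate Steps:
N = 8 (N = 4*2 = 8)
s(t) = -8*t (s(t) = (-1*8)*t = -8*t)
(-2608 - 887)*(-4180 + s((1 + 16) - 2)) = (-2608 - 887)*(-4180 - 8*((1 + 16) - 2)) = -3495*(-4180 - 8*(17 - 2)) = -3495*(-4180 - 8*15) = -3495*(-4180 - 120) = -3495*(-4300) = 15028500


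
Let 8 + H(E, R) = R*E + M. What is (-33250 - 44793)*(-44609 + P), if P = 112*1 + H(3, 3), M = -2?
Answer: 3472757414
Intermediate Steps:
H(E, R) = -10 + E*R (H(E, R) = -8 + (R*E - 2) = -8 + (E*R - 2) = -8 + (-2 + E*R) = -10 + E*R)
P = 111 (P = 112*1 + (-10 + 3*3) = 112 + (-10 + 9) = 112 - 1 = 111)
(-33250 - 44793)*(-44609 + P) = (-33250 - 44793)*(-44609 + 111) = -78043*(-44498) = 3472757414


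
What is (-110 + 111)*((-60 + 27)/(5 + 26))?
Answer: -33/31 ≈ -1.0645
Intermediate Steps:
(-110 + 111)*((-60 + 27)/(5 + 26)) = 1*(-33/31) = -33/31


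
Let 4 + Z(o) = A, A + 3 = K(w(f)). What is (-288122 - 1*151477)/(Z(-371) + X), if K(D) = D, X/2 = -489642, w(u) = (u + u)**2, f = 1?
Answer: 146533/326429 ≈ 0.44890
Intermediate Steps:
w(u) = 4*u**2 (w(u) = (2*u)**2 = 4*u**2)
X = -979284 (X = 2*(-489642) = -979284)
A = 1 (A = -3 + 4*1**2 = -3 + 4*1 = -3 + 4 = 1)
Z(o) = -3 (Z(o) = -4 + 1 = -3)
(-288122 - 1*151477)/(Z(-371) + X) = (-288122 - 1*151477)/(-3 - 979284) = (-288122 - 151477)/(-979287) = -439599*(-1/979287) = 146533/326429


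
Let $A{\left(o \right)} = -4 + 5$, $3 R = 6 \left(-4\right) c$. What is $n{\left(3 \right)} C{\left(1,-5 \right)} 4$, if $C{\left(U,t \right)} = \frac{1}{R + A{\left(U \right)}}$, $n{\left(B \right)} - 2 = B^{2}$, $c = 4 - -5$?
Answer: $- \frac{44}{71} \approx -0.61972$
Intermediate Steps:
$c = 9$ ($c = 4 + 5 = 9$)
$R = -72$ ($R = \frac{6 \left(-4\right) 9}{3} = \frac{\left(-24\right) 9}{3} = \frac{1}{3} \left(-216\right) = -72$)
$A{\left(o \right)} = 1$
$n{\left(B \right)} = 2 + B^{2}$
$C{\left(U,t \right)} = - \frac{1}{71}$ ($C{\left(U,t \right)} = \frac{1}{-72 + 1} = \frac{1}{-71} = - \frac{1}{71}$)
$n{\left(3 \right)} C{\left(1,-5 \right)} 4 = \left(2 + 3^{2}\right) \left(- \frac{1}{71}\right) 4 = \left(2 + 9\right) \left(- \frac{1}{71}\right) 4 = 11 \left(- \frac{1}{71}\right) 4 = \left(- \frac{11}{71}\right) 4 = - \frac{44}{71}$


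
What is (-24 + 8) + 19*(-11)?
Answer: -225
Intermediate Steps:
(-24 + 8) + 19*(-11) = -16 - 209 = -225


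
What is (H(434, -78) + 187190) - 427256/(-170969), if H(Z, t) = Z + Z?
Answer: 32152515458/170969 ≈ 1.8806e+5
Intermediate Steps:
H(Z, t) = 2*Z
(H(434, -78) + 187190) - 427256/(-170969) = (2*434 + 187190) - 427256/(-170969) = (868 + 187190) - 427256*(-1/170969) = 188058 + 427256/170969 = 32152515458/170969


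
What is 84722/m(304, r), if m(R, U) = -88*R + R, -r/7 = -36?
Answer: -42361/13224 ≈ -3.2033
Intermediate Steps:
r = 252 (r = -7*(-36) = 252)
m(R, U) = -87*R
84722/m(304, r) = 84722/((-87*304)) = 84722/(-26448) = 84722*(-1/26448) = -42361/13224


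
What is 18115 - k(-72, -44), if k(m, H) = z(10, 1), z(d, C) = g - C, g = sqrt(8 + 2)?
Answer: 18116 - sqrt(10) ≈ 18113.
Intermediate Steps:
g = sqrt(10) ≈ 3.1623
z(d, C) = sqrt(10) - C
k(m, H) = -1 + sqrt(10) (k(m, H) = sqrt(10) - 1*1 = sqrt(10) - 1 = -1 + sqrt(10))
18115 - k(-72, -44) = 18115 - (-1 + sqrt(10)) = 18115 + (1 - sqrt(10)) = 18116 - sqrt(10)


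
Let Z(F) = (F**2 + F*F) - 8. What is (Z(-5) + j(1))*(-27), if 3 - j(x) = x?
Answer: -1188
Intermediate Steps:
Z(F) = -8 + 2*F**2 (Z(F) = (F**2 + F**2) - 8 = 2*F**2 - 8 = -8 + 2*F**2)
j(x) = 3 - x
(Z(-5) + j(1))*(-27) = ((-8 + 2*(-5)**2) + (3 - 1*1))*(-27) = ((-8 + 2*25) + (3 - 1))*(-27) = ((-8 + 50) + 2)*(-27) = (42 + 2)*(-27) = 44*(-27) = -1188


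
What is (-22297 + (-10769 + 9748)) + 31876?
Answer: 8558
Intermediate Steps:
(-22297 + (-10769 + 9748)) + 31876 = (-22297 - 1021) + 31876 = -23318 + 31876 = 8558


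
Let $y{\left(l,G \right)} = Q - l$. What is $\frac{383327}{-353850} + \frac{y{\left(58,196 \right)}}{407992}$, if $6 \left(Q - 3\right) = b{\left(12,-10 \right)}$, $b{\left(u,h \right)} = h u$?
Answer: $- \frac{11172920581}{10311997800} \approx -1.0835$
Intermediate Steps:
$Q = -17$ ($Q = 3 + \frac{\left(-10\right) 12}{6} = 3 + \frac{1}{6} \left(-120\right) = 3 - 20 = -17$)
$y{\left(l,G \right)} = -17 - l$
$\frac{383327}{-353850} + \frac{y{\left(58,196 \right)}}{407992} = \frac{383327}{-353850} + \frac{-17 - 58}{407992} = 383327 \left(- \frac{1}{353850}\right) + \left(-17 - 58\right) \frac{1}{407992} = - \frac{54761}{50550} - \frac{75}{407992} = - \frac{11172920581}{10311997800}$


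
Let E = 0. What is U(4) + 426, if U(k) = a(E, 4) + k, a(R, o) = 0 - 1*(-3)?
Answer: 433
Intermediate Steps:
a(R, o) = 3 (a(R, o) = 0 + 3 = 3)
U(k) = 3 + k
U(4) + 426 = (3 + 4) + 426 = 7 + 426 = 433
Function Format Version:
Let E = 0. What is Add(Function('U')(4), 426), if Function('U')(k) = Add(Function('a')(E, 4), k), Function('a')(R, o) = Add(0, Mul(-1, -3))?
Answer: 433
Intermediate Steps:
Function('a')(R, o) = 3 (Function('a')(R, o) = Add(0, 3) = 3)
Function('U')(k) = Add(3, k)
Add(Function('U')(4), 426) = Add(Add(3, 4), 426) = Add(7, 426) = 433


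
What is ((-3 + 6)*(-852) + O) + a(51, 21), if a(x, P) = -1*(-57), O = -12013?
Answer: -14512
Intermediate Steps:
a(x, P) = 57
((-3 + 6)*(-852) + O) + a(51, 21) = ((-3 + 6)*(-852) - 12013) + 57 = (3*(-852) - 12013) + 57 = (-2556 - 12013) + 57 = -14569 + 57 = -14512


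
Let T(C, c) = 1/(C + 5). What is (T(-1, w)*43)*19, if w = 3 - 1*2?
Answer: 817/4 ≈ 204.25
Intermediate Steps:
w = 1 (w = 3 - 2 = 1)
T(C, c) = 1/(5 + C)
(T(-1, w)*43)*19 = (43/(5 - 1))*19 = (43/4)*19 = 817/4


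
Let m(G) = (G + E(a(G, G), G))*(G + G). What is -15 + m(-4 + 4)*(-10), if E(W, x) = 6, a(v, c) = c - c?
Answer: -15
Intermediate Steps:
a(v, c) = 0
m(G) = 2*G*(6 + G) (m(G) = (G + 6)*(G + G) = (6 + G)*(2*G) = 2*G*(6 + G))
-15 + m(-4 + 4)*(-10) = -15 + (2*(-4 + 4)*(6 + (-4 + 4)))*(-10) = -15 + (2*0*(6 + 0))*(-10) = -15 + (2*0*6)*(-10) = -15 + 0*(-10) = -15 + 0 = -15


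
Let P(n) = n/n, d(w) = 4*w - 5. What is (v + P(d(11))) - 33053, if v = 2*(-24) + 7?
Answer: -33093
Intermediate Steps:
d(w) = -5 + 4*w
v = -41 (v = -48 + 7 = -41)
P(n) = 1
(v + P(d(11))) - 33053 = (-41 + 1) - 33053 = -40 - 33053 = -33093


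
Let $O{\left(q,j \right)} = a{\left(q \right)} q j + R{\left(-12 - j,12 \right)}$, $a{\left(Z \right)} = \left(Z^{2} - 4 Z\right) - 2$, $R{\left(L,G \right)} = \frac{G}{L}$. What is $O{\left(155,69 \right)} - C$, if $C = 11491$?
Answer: $\frac{6757657034}{27} \approx 2.5028 \cdot 10^{8}$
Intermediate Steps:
$a{\left(Z \right)} = -2 + Z^{2} - 4 Z$
$O{\left(q,j \right)} = \frac{12}{-12 - j} + j q \left(-2 + q^{2} - 4 q\right)$ ($O{\left(q,j \right)} = \left(-2 + q^{2} - 4 q\right) q j + \frac{12}{-12 - j} = q \left(-2 + q^{2} - 4 q\right) j + \frac{12}{-12 - j} = j q \left(-2 + q^{2} - 4 q\right) + \frac{12}{-12 - j} = \frac{12}{-12 - j} + j q \left(-2 + q^{2} - 4 q\right)$)
$O{\left(155,69 \right)} - C = \frac{-12 - 69 \cdot 155 \left(12 + 69\right) \left(2 - 155^{2} + 4 \cdot 155\right)}{12 + 69} - 11491 = \frac{-12 - 69 \cdot 155 \cdot 81 \left(2 - 24025 + 620\right)}{81} - 11491 = \frac{-12 - 69 \cdot 155 \cdot 81 \left(-23403\right)}{81} - 11491 = \frac{-12 + 20273901885}{81} - 11491 = \frac{1}{81} \cdot 20273901873 - 11491 = \frac{6757967291}{27} - 11491 = \frac{6757657034}{27}$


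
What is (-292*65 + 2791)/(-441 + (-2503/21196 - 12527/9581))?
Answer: 3287643923564/89847287851 ≈ 36.591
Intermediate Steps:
(-292*65 + 2791)/(-441 + (-2503/21196 - 12527/9581)) = (-18980 + 2791)/(-441 + (-2503*1/21196 - 12527*1/9581)) = -16189/(-441 + (-2503/21196 - 12527/9581)) = -16189/(-441 - 289503535/203078876) = -16189/(-89847287851/203078876) = -16189*(-203078876/89847287851) = 3287643923564/89847287851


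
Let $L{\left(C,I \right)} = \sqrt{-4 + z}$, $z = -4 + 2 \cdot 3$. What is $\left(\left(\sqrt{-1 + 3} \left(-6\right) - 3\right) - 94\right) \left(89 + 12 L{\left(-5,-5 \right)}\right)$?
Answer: $-8633 - 144 i - 6 \sqrt{2} \left(89 + 194 i\right) \approx -9388.2 - 1790.1 i$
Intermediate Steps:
$z = 2$ ($z = -4 + 6 = 2$)
$L{\left(C,I \right)} = i \sqrt{2}$ ($L{\left(C,I \right)} = \sqrt{-4 + 2} = \sqrt{-2} = i \sqrt{2}$)
$\left(\left(\sqrt{-1 + 3} \left(-6\right) - 3\right) - 94\right) \left(89 + 12 L{\left(-5,-5 \right)}\right) = \left(\left(\sqrt{-1 + 3} \left(-6\right) - 3\right) - 94\right) \left(89 + 12 i \sqrt{2}\right) = \left(\left(\sqrt{2} \left(-6\right) - 3\right) - 94\right) \left(89 + 12 i \sqrt{2}\right) = \left(\left(- 6 \sqrt{2} - 3\right) - 94\right) \left(89 + 12 i \sqrt{2}\right) = \left(\left(-3 - 6 \sqrt{2}\right) - 94\right) \left(89 + 12 i \sqrt{2}\right) = \left(-97 - 6 \sqrt{2}\right) \left(89 + 12 i \sqrt{2}\right)$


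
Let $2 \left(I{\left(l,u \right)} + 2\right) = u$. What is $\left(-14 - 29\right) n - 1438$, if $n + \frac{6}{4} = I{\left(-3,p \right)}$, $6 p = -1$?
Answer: $- \frac{15407}{12} \approx -1283.9$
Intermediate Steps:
$p = - \frac{1}{6}$ ($p = \frac{1}{6} \left(-1\right) = - \frac{1}{6} \approx -0.16667$)
$I{\left(l,u \right)} = -2 + \frac{u}{2}$
$n = - \frac{43}{12}$ ($n = - \frac{3}{2} + \left(-2 + \frac{1}{2} \left(- \frac{1}{6}\right)\right) = - \frac{3}{2} - \frac{25}{12} = - \frac{43}{12} \approx -3.5833$)
$\left(-14 - 29\right) n - 1438 = \left(-14 - 29\right) \left(- \frac{43}{12}\right) - 1438 = \left(-43\right) \left(- \frac{43}{12}\right) - 1438 = \frac{1849}{12} - 1438 = - \frac{15407}{12}$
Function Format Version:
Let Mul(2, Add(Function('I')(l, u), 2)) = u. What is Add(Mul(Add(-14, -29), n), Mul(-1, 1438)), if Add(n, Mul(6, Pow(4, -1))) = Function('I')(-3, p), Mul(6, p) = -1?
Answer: Rational(-15407, 12) ≈ -1283.9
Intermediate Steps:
p = Rational(-1, 6) (p = Mul(Rational(1, 6), -1) = Rational(-1, 6) ≈ -0.16667)
Function('I')(l, u) = Add(-2, Mul(Rational(1, 2), u))
n = Rational(-43, 12) (n = Add(Rational(-3, 2), Add(-2, Mul(Rational(1, 2), Rational(-1, 6)))) = Add(Rational(-3, 2), Add(-2, Rational(-1, 12))) = Add(Rational(-3, 2), Rational(-25, 12)) = Rational(-43, 12) ≈ -3.5833)
Add(Mul(Add(-14, -29), n), Mul(-1, 1438)) = Add(Mul(Add(-14, -29), Rational(-43, 12)), Mul(-1, 1438)) = Add(Mul(-43, Rational(-43, 12)), -1438) = Add(Rational(1849, 12), -1438) = Rational(-15407, 12)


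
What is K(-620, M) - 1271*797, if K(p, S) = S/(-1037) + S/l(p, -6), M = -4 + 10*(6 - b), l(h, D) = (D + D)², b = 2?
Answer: -4201869183/4148 ≈ -1.0130e+6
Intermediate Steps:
l(h, D) = 4*D² (l(h, D) = (2*D)² = 4*D²)
M = 36 (M = -4 + 10*(6 - 1*2) = -4 + 10*(6 - 2) = -4 + 10*4 = -4 + 40 = 36)
K(p, S) = 893*S/149328 (K(p, S) = S/(-1037) + S/((4*(-6)²)) = S*(-1/1037) + S/((4*36)) = -S/1037 + S/144 = 893*S/149328)
K(-620, M) - 1271*797 = (893/149328)*36 - 1271*797 = 893/4148 - 1*1012987 = 893/4148 - 1012987 = -4201869183/4148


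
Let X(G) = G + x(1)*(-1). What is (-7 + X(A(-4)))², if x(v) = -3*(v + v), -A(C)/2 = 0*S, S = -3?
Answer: 1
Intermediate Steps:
A(C) = 0 (A(C) = -0*(-3) = -2*0 = 0)
x(v) = -6*v
X(G) = 6 + G (X(G) = G - 6*1*(-1) = G - 6*(-1) = G + 6 = 6 + G)
(-7 + X(A(-4)))² = (-7 + (6 + 0))² = (-7 + 6)² = (-1)² = 1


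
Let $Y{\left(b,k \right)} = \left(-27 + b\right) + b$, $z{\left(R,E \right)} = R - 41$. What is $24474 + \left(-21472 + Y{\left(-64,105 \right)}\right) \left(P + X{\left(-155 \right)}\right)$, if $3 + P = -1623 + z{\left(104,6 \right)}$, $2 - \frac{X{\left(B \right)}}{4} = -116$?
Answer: $23619531$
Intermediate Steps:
$z{\left(R,E \right)} = -41 + R$ ($z{\left(R,E \right)} = R - 41 = -41 + R$)
$Y{\left(b,k \right)} = -27 + 2 b$
$X{\left(B \right)} = 472$ ($X{\left(B \right)} = 8 - -464 = 8 + 464 = 472$)
$P = -1563$ ($P = -3 + \left(-1623 + \left(-41 + 104\right)\right) = -3 + \left(-1623 + 63\right) = -3 - 1560 = -1563$)
$24474 + \left(-21472 + Y{\left(-64,105 \right)}\right) \left(P + X{\left(-155 \right)}\right) = 24474 + \left(-21472 + \left(-27 + 2 \left(-64\right)\right)\right) \left(-1563 + 472\right) = 24474 + \left(-21472 - 155\right) \left(-1091\right) = 24474 - -23595057 = 24474 + 23595057 = 23619531$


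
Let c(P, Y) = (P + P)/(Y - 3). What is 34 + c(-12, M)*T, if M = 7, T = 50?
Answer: -266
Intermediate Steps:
c(P, Y) = 2*P/(-3 + Y) (c(P, Y) = (2*P)/(-3 + Y) = 2*P/(-3 + Y))
34 + c(-12, M)*T = 34 + (2*(-12)/(-3 + 7))*50 = 34 + (2*(-12)/4)*50 = 34 + (2*(-12)*(¼))*50 = 34 - 6*50 = 34 - 300 = -266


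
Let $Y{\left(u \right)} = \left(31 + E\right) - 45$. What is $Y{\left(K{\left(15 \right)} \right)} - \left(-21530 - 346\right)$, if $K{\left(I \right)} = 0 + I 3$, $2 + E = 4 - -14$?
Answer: $21878$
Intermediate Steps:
$E = 16$ ($E = -2 + \left(4 - -14\right) = -2 + \left(4 + 14\right) = -2 + 18 = 16$)
$K{\left(I \right)} = 3 I$ ($K{\left(I \right)} = 0 + 3 I = 3 I$)
$Y{\left(u \right)} = 2$ ($Y{\left(u \right)} = \left(31 + 16\right) - 45 = 47 - 45 = 2$)
$Y{\left(K{\left(15 \right)} \right)} - \left(-21530 - 346\right) = 2 - \left(-21530 - 346\right) = 2 - -21876 = 2 + 21876 = 21878$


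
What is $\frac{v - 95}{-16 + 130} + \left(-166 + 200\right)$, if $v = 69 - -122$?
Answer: $\frac{662}{19} \approx 34.842$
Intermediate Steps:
$v = 191$ ($v = 69 + 122 = 191$)
$\frac{v - 95}{-16 + 130} + \left(-166 + 200\right) = \frac{191 - 95}{-16 + 130} + \left(-166 + 200\right) = \frac{96}{114} + 34 = 96 \cdot \frac{1}{114} + 34 = \frac{16}{19} + 34 = \frac{662}{19}$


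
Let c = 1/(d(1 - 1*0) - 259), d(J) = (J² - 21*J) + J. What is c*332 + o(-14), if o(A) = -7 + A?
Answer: -3085/139 ≈ -22.194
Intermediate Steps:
d(J) = J² - 20*J
c = -1/278 (c = 1/((1 - 1*0)*(-20 + (1 - 1*0)) - 259) = 1/((1 + 0)*(-20 + (1 + 0)) - 259) = 1/(1*(-20 + 1) - 259) = 1/(1*(-19) - 259) = 1/(-19 - 259) = 1/(-278) = -1/278 ≈ -0.0035971)
c*332 + o(-14) = -1/278*332 + (-7 - 14) = -166/139 - 21 = -3085/139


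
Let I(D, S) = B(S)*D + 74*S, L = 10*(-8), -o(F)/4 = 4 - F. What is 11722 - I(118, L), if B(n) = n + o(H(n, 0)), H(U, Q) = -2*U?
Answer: -46550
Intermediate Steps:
o(F) = -16 + 4*F (o(F) = -4*(4 - F) = -16 + 4*F)
B(n) = -16 - 7*n (B(n) = n + (-16 + 4*(-2*n)) = n + (-16 - 8*n) = -16 - 7*n)
L = -80
I(D, S) = 74*S + D*(-16 - 7*S) (I(D, S) = (-16 - 7*S)*D + 74*S = D*(-16 - 7*S) + 74*S = 74*S + D*(-16 - 7*S))
11722 - I(118, L) = 11722 - (74*(-80) - 1*118*(16 + 7*(-80))) = 11722 - (-5920 - 1*118*(16 - 560)) = 11722 - (-5920 - 1*118*(-544)) = 11722 - (-5920 + 64192) = 11722 - 1*58272 = 11722 - 58272 = -46550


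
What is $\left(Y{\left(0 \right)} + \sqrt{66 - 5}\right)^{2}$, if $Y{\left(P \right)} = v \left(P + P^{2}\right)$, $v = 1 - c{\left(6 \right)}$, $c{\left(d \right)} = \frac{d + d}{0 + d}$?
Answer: $61$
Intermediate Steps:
$c{\left(d \right)} = 2$ ($c{\left(d \right)} = \frac{2 d}{d} = 2$)
$v = -1$ ($v = 1 - 2 = -1$)
$Y{\left(P \right)} = - P - P^{2}$ ($Y{\left(P \right)} = - (P + P^{2}) = - P - P^{2}$)
$\left(Y{\left(0 \right)} + \sqrt{66 - 5}\right)^{2} = \left(\left(-1\right) 0 \left(1 + 0\right) + \sqrt{66 - 5}\right)^{2} = \left(\left(-1\right) 0 \cdot 1 + \sqrt{61}\right)^{2} = \left(0 + \sqrt{61}\right)^{2} = \left(\sqrt{61}\right)^{2} = 61$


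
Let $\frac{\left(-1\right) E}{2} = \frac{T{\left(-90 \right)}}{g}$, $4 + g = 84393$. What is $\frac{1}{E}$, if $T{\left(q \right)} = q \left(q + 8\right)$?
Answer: $- \frac{84389}{14760} \approx -5.7174$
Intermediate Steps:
$g = 84389$ ($g = -4 + 84393 = 84389$)
$T{\left(q \right)} = q \left(8 + q\right)$
$E = - \frac{14760}{84389}$ ($E = - 2 \frac{\left(-90\right) \left(8 - 90\right)}{84389} = - 2 \left(-90\right) \left(-82\right) \frac{1}{84389} = - 2 \cdot 7380 \cdot \frac{1}{84389} = \left(-2\right) \frac{7380}{84389} = - \frac{14760}{84389} \approx -0.1749$)
$\frac{1}{E} = \frac{1}{- \frac{14760}{84389}} = - \frac{84389}{14760}$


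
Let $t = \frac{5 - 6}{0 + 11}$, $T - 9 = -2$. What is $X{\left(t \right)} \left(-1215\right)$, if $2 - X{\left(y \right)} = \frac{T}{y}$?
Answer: $-95985$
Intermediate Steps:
$T = 7$ ($T = 9 - 2 = 7$)
$t = - \frac{1}{11} \approx -0.090909$
$X{\left(y \right)} = 2 - \frac{7}{y}$
$X{\left(t \right)} \left(-1215\right) = \left(2 - \frac{7}{- \frac{1}{11}}\right) \left(-1215\right) = \left(2 - -77\right) \left(-1215\right) = \left(2 + 77\right) \left(-1215\right) = 79 \left(-1215\right) = -95985$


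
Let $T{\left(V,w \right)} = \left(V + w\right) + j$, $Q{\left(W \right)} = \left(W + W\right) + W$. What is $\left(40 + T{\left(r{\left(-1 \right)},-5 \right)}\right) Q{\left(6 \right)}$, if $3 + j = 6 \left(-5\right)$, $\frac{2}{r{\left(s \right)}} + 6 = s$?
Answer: $\frac{216}{7} \approx 30.857$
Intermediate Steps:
$r{\left(s \right)} = \frac{2}{-6 + s}$
$j = -33$ ($j = -3 + 6 \left(-5\right) = -3 - 30 = -33$)
$Q{\left(W \right)} = 3 W$ ($Q{\left(W \right)} = 2 W + W = 3 W$)
$T{\left(V,w \right)} = -33 + V + w$ ($T{\left(V,w \right)} = \left(V + w\right) - 33 = -33 + V + w$)
$\left(40 + T{\left(r{\left(-1 \right)},-5 \right)}\right) Q{\left(6 \right)} = \left(40 - \left(38 - \frac{2}{-6 - 1}\right)\right) 3 \cdot 6 = \left(40 - \left(38 + \frac{2}{7}\right)\right) 18 = \left(40 - \frac{268}{7}\right) 18 = \frac{12}{7} \cdot 18 = \frac{216}{7}$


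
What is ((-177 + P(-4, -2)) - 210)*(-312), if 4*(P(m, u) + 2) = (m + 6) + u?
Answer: 121368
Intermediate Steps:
P(m, u) = -½ + m/4 + u/4 (P(m, u) = -2 + ((m + 6) + u)/4 = -2 + ((6 + m) + u)/4 = -2 + (6 + m + u)/4 = -2 + (3/2 + m/4 + u/4) = -½ + m/4 + u/4)
((-177 + P(-4, -2)) - 210)*(-312) = ((-177 + (-½ + (¼)*(-4) + (¼)*(-2))) - 210)*(-312) = ((-177 + (-½ - 1 - ½)) - 210)*(-312) = ((-177 - 2) - 210)*(-312) = (-179 - 210)*(-312) = -389*(-312) = 121368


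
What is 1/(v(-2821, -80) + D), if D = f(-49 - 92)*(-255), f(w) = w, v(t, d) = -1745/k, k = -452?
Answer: 452/16253405 ≈ 2.7810e-5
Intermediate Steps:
v(t, d) = 1745/452 (v(t, d) = -1745/(-452) = -1745*(-1/452) = 1745/452)
D = 35955 (D = (-49 - 92)*(-255) = -141*(-255) = 35955)
1/(v(-2821, -80) + D) = 1/(1745/452 + 35955) = 1/(16253405/452) = 452/16253405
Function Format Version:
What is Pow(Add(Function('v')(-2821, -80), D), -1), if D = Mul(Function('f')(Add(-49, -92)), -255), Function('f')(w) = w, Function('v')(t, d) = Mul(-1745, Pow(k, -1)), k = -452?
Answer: Rational(452, 16253405) ≈ 2.7810e-5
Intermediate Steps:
Function('v')(t, d) = Rational(1745, 452) (Function('v')(t, d) = Mul(-1745, Pow(-452, -1)) = Mul(-1745, Rational(-1, 452)) = Rational(1745, 452))
D = 35955 (D = Mul(Add(-49, -92), -255) = Mul(-141, -255) = 35955)
Pow(Add(Function('v')(-2821, -80), D), -1) = Pow(Add(Rational(1745, 452), 35955), -1) = Pow(Rational(16253405, 452), -1) = Rational(452, 16253405)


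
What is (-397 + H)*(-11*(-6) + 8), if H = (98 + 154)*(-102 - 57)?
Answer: -2994410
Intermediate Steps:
H = -40068 (H = 252*(-159) = -40068)
(-397 + H)*(-11*(-6) + 8) = (-397 - 40068)*(-11*(-6) + 8) = -40465*(66 + 8) = -40465*74 = -2994410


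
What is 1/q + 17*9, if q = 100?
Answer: 15301/100 ≈ 153.01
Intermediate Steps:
1/q + 17*9 = 1/100 + 17*9 = 1/100 + 153 = 15301/100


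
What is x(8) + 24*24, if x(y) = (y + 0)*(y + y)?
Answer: 704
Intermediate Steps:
x(y) = 2*y**2 (x(y) = y*(2*y) = 2*y**2)
x(8) + 24*24 = 2*8**2 + 24*24 = 2*64 + 576 = 128 + 576 = 704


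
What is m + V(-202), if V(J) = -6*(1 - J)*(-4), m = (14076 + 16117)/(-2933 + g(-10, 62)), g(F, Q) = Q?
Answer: 13957319/2871 ≈ 4861.5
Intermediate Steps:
m = -30193/2871 (m = (14076 + 16117)/(-2933 + 62) = 30193/(-2871) = 30193*(-1/2871) = -30193/2871 ≈ -10.517)
V(J) = 24 - 24*J (V(J) = (-6 + 6*J)*(-4) = 24 - 24*J)
m + V(-202) = -30193/2871 + (24 - 24*(-202)) = -30193/2871 + (24 + 4848) = -30193/2871 + 4872 = 13957319/2871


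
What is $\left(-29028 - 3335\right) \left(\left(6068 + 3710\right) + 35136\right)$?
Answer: $-1453551782$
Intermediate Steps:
$\left(-29028 - 3335\right) \left(\left(6068 + 3710\right) + 35136\right) = - 32363 \left(9778 + 35136\right) = \left(-32363\right) 44914 = -1453551782$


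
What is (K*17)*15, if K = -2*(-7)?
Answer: 3570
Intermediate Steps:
K = 14
(K*17)*15 = (14*17)*15 = 238*15 = 3570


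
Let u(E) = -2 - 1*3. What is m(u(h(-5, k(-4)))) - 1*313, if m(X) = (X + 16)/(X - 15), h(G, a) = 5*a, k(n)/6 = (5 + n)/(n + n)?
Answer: -6271/20 ≈ -313.55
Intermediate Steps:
k(n) = 3*(5 + n)/n (k(n) = 6*((5 + n)/(n + n)) = 6*((5 + n)/((2*n))) = 6*((5 + n)*(1/(2*n))) = 6*((5 + n)/(2*n)) = 3*(5 + n)/n)
u(E) = -5 (u(E) = -2 - 3 = -5)
m(X) = (16 + X)/(-15 + X)
m(u(h(-5, k(-4)))) - 1*313 = (16 - 5)/(-15 - 5) - 1*313 = 11/(-20) - 313 = -1/20*11 - 313 = -11/20 - 313 = -6271/20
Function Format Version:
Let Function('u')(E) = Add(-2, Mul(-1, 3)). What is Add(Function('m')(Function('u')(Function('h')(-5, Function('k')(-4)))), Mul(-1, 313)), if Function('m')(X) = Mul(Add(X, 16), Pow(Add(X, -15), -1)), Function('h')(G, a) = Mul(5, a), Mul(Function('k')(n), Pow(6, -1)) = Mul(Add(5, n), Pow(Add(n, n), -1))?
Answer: Rational(-6271, 20) ≈ -313.55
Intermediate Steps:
Function('k')(n) = Mul(3, Pow(n, -1), Add(5, n)) (Function('k')(n) = Mul(6, Mul(Add(5, n), Pow(Add(n, n), -1))) = Mul(6, Mul(Add(5, n), Pow(Mul(2, n), -1))) = Mul(6, Mul(Add(5, n), Mul(Rational(1, 2), Pow(n, -1)))) = Mul(6, Mul(Rational(1, 2), Pow(n, -1), Add(5, n))) = Mul(3, Pow(n, -1), Add(5, n)))
Function('u')(E) = -5 (Function('u')(E) = Add(-2, -3) = -5)
Function('m')(X) = Mul(Pow(Add(-15, X), -1), Add(16, X)) (Function('m')(X) = Mul(Add(16, X), Pow(Add(-15, X), -1)) = Mul(Pow(Add(-15, X), -1), Add(16, X)))
Add(Function('m')(Function('u')(Function('h')(-5, Function('k')(-4)))), Mul(-1, 313)) = Add(Mul(Pow(Add(-15, -5), -1), Add(16, -5)), Mul(-1, 313)) = Add(Mul(Pow(-20, -1), 11), -313) = Add(Mul(Rational(-1, 20), 11), -313) = Add(Rational(-11, 20), -313) = Rational(-6271, 20)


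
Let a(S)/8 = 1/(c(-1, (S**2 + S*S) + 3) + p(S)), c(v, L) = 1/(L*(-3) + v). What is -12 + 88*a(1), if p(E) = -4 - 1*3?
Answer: -12620/113 ≈ -111.68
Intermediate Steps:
p(E) = -7 (p(E) = -4 - 3 = -7)
c(v, L) = 1/(v - 3*L) (c(v, L) = 1/(-3*L + v) = 1/(v - 3*L))
a(S) = 8/(-7 + 1/(-10 - 6*S**2)) (a(S) = 8/(1/(-1 - 3*((S**2 + S*S) + 3)) - 7) = 8/(1/(-1 - 3*((S**2 + S**2) + 3)) - 7) = 8/(1/(-1 - 3*(2*S**2 + 3)) - 7) = 8/(1/(-1 - 3*(3 + 2*S**2)) - 7) = 8/(1/(-1 + (-9 - 6*S**2)) - 7) = 8/(1/(-10 - 6*S**2) - 7) = 8/(-7 + 1/(-10 - 6*S**2)))
-12 + 88*a(1) = -12 + 88*(16*(-5 - 3*1**2)/(71 + 42*1**2)) = -12 + 88*(16*(-5 - 3*1)/(71 + 42*1)) = -12 + 88*(16*(-5 - 3)/(71 + 42)) = -12 + 88*(16*(-8)/113) = -12 + 88*(16*(1/113)*(-8)) = -12 + 88*(-128/113) = -12 - 11264/113 = -12620/113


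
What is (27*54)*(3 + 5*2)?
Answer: 18954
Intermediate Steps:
(27*54)*(3 + 5*2) = 1458*(3 + 10) = 1458*13 = 18954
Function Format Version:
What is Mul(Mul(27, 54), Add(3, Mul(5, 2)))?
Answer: 18954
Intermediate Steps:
Mul(Mul(27, 54), Add(3, Mul(5, 2))) = Mul(1458, Add(3, 10)) = Mul(1458, 13) = 18954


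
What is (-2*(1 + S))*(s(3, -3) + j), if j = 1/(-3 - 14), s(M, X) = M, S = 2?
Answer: -300/17 ≈ -17.647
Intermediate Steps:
j = -1/17 (j = 1/(-17) = -1/17 ≈ -0.058824)
(-2*(1 + S))*(s(3, -3) + j) = (-2*(1 + 2))*(3 - 1/17) = -2*3*(50/17) = -6*50/17 = -300/17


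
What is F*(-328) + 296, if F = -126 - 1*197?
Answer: 106240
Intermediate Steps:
F = -323 (F = -126 - 197 = -323)
F*(-328) + 296 = -323*(-328) + 296 = 105944 + 296 = 106240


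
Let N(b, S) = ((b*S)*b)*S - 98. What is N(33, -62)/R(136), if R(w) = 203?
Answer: 4186018/203 ≈ 20621.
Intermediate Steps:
N(b, S) = -98 + S**2*b**2 (N(b, S) = ((S*b)*b)*S - 98 = (S*b**2)*S - 98 = S**2*b**2 - 98 = -98 + S**2*b**2)
N(33, -62)/R(136) = (-98 + (-62)**2*33**2)/203 = (-98 + 3844*1089)*(1/203) = (-98 + 4186116)*(1/203) = 4186018*(1/203) = 4186018/203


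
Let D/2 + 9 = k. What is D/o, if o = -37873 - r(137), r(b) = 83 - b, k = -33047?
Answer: 66112/37819 ≈ 1.7481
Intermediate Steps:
D = -66112 (D = -18 + 2*(-33047) = -18 - 66094 = -66112)
o = -37819 (o = -37873 - (83 - 1*137) = -37873 - (83 - 137) = -37873 - 1*(-54) = -37873 + 54 = -37819)
D/o = -66112/(-37819) = -66112*(-1/37819) = 66112/37819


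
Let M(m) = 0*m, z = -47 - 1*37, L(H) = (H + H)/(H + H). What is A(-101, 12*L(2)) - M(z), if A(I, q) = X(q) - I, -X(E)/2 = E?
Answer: 77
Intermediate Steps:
L(H) = 1 (L(H) = (2*H)/((2*H)) = (2*H)*(1/(2*H)) = 1)
X(E) = -2*E
A(I, q) = -I - 2*q (A(I, q) = -2*q - I = -I - 2*q)
z = -84 (z = -47 - 37 = -84)
M(m) = 0
A(-101, 12*L(2)) - M(z) = (-1*(-101) - 24) - 1*0 = (101 - 2*12) + 0 = (101 - 24) + 0 = 77 + 0 = 77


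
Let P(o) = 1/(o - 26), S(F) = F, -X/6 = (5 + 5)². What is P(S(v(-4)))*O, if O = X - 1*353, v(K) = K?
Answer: 953/30 ≈ 31.767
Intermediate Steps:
X = -600 (X = -6*(5 + 5)² = -6*10² = -6*100 = -600)
P(o) = 1/(-26 + o)
O = -953 (O = -600 - 1*353 = -600 - 353 = -953)
P(S(v(-4)))*O = -953/(-26 - 4) = -953/(-30) = -1/30*(-953) = 953/30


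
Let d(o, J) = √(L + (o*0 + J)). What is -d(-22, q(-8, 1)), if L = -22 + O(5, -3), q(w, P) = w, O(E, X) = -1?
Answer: -I*√31 ≈ -5.5678*I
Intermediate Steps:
L = -23 (L = -22 - 1 = -23)
d(o, J) = √(-23 + J) (d(o, J) = √(-23 + (o*0 + J)) = √(-23 + (0 + J)) = √(-23 + J))
-d(-22, q(-8, 1)) = -√(-23 - 8) = -√(-31) = -I*√31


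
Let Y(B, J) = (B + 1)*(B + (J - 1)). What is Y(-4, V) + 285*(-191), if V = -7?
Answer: -54399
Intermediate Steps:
Y(B, J) = (1 + B)*(-1 + B + J) (Y(B, J) = (1 + B)*(B + (-1 + J)) = (1 + B)*(-1 + B + J))
Y(-4, V) + 285*(-191) = (-1 - 7 + (-4)² - 4*(-7)) + 285*(-191) = (-1 - 7 + 16 + 28) - 54435 = 36 - 54435 = -54399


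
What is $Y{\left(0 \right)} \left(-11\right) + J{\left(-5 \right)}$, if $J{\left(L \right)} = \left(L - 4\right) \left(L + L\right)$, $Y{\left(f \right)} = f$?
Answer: $90$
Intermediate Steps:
$J{\left(L \right)} = 2 L \left(-4 + L\right)$ ($J{\left(L \right)} = \left(-4 + L\right) 2 L = 2 L \left(-4 + L\right)$)
$Y{\left(0 \right)} \left(-11\right) + J{\left(-5 \right)} = 0 \left(-11\right) + 2 \left(-5\right) \left(-4 - 5\right) = 0 + 2 \left(-5\right) \left(-9\right) = 0 + 90 = 90$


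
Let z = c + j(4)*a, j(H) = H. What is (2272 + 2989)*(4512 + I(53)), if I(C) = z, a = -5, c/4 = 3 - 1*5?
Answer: 23590324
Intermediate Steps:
c = -8 (c = 4*(3 - 1*5) = 4*(3 - 5) = 4*(-2) = -8)
z = -28 (z = -8 + 4*(-5) = -8 - 20 = -28)
I(C) = -28
(2272 + 2989)*(4512 + I(53)) = (2272 + 2989)*(4512 - 28) = 5261*4484 = 23590324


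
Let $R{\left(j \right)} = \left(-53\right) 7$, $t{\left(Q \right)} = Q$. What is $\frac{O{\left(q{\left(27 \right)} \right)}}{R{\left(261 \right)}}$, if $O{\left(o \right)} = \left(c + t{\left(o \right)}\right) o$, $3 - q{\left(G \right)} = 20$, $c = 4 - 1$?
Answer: $- \frac{34}{53} \approx -0.64151$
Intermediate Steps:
$c = 3$
$q{\left(G \right)} = -17$ ($q{\left(G \right)} = 3 - 20 = -17$)
$O{\left(o \right)} = o \left(3 + o\right)$ ($O{\left(o \right)} = \left(3 + o\right) o = o \left(3 + o\right)$)
$R{\left(j \right)} = -371$
$\frac{O{\left(q{\left(27 \right)} \right)}}{R{\left(261 \right)}} = \frac{\left(-17\right) \left(3 - 17\right)}{-371} = \left(-17\right) \left(-14\right) \left(- \frac{1}{371}\right) = 238 \left(- \frac{1}{371}\right) = - \frac{34}{53}$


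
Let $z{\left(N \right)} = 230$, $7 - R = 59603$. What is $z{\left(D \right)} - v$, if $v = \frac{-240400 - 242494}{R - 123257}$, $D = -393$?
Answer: $\frac{41573296}{182853} \approx 227.36$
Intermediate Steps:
$R = -59596$ ($R = 7 - 59603 = -59596$)
$v = \frac{482894}{182853}$ ($v = \frac{-240400 - 242494}{-59596 - 123257} = - \frac{482894}{-182853} = \left(-482894\right) \left(- \frac{1}{182853}\right) = \frac{482894}{182853} \approx 2.6409$)
$z{\left(D \right)} - v = 230 - \frac{482894}{182853} = \frac{41573296}{182853}$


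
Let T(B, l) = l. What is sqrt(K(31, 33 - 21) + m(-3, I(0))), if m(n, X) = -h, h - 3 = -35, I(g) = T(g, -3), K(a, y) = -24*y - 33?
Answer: 17*I ≈ 17.0*I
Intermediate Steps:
K(a, y) = -33 - 24*y
I(g) = -3
h = -32 (h = 3 - 35 = -32)
m(n, X) = 32 (m(n, X) = -1*(-32) = 32)
sqrt(K(31, 33 - 21) + m(-3, I(0))) = sqrt((-33 - 24*(33 - 21)) + 32) = sqrt((-33 - 24*12) + 32) = sqrt((-33 - 288) + 32) = sqrt(-321 + 32) = sqrt(-289) = 17*I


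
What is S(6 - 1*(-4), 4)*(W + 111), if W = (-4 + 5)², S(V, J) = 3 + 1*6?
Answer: 1008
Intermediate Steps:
S(V, J) = 9 (S(V, J) = 3 + 6 = 9)
W = 1 (W = 1² = 1)
S(6 - 1*(-4), 4)*(W + 111) = 9*(1 + 111) = 9*112 = 1008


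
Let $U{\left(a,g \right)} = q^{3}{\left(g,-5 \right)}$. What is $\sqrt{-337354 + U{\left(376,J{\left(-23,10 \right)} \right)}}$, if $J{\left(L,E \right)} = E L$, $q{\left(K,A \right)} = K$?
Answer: $i \sqrt{12504354} \approx 3536.1 i$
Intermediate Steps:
$U{\left(a,g \right)} = g^{3}$
$\sqrt{-337354 + U{\left(376,J{\left(-23,10 \right)} \right)}} = \sqrt{-337354 + \left(10 \left(-23\right)\right)^{3}} = \sqrt{-337354 + \left(-230\right)^{3}} = \sqrt{-337354 - 12167000} = \sqrt{-12504354} = i \sqrt{12504354}$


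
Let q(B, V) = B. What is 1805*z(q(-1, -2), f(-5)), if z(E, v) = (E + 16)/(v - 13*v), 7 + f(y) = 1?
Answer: 9025/24 ≈ 376.04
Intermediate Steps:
f(y) = -6 (f(y) = -7 + 1 = -6)
z(E, v) = -(16 + E)/(12*v) (z(E, v) = (16 + E)/((-12*v)) = (16 + E)*(-1/(12*v)) = -(16 + E)/(12*v))
1805*z(q(-1, -2), f(-5)) = 1805*((1/12)*(-16 - 1*(-1))/(-6)) = 1805*((1/12)*(-⅙)*(-16 + 1)) = 1805*((1/12)*(-⅙)*(-15)) = 1805*(5/24) = 9025/24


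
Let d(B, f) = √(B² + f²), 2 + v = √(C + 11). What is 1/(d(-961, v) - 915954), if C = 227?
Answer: -1/(915954 - √(923521 + (2 - √238)²)) ≈ -1.0929e-6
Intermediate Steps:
v = -2 + √238 (v = -2 + √(227 + 11) = -2 + √238 ≈ 13.427)
1/(d(-961, v) - 915954) = 1/(√((-961)² + (-2 + √238)²) - 915954) = 1/(√(923521 + (-2 + √238)²) - 915954) = 1/(-915954 + √(923521 + (-2 + √238)²))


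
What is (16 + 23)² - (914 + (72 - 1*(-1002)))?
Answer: -467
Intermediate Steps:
(16 + 23)² - (914 + (72 - 1*(-1002))) = 39² - (914 + (72 + 1002)) = 1521 - (914 + 1074) = 1521 - 1*1988 = 1521 - 1988 = -467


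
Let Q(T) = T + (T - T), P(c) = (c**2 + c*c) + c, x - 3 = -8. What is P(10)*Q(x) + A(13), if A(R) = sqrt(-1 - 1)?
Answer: -1050 + I*sqrt(2) ≈ -1050.0 + 1.4142*I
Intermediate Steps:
x = -5 (x = 3 - 8 = -5)
P(c) = c + 2*c**2 (P(c) = (c**2 + c**2) + c = 2*c**2 + c = c + 2*c**2)
Q(T) = T (Q(T) = T + 0 = T)
A(R) = I*sqrt(2) (A(R) = sqrt(-2) = I*sqrt(2))
P(10)*Q(x) + A(13) = (10*(1 + 2*10))*(-5) + I*sqrt(2) = (10*(1 + 20))*(-5) + I*sqrt(2) = (10*21)*(-5) + I*sqrt(2) = 210*(-5) + I*sqrt(2) = -1050 + I*sqrt(2)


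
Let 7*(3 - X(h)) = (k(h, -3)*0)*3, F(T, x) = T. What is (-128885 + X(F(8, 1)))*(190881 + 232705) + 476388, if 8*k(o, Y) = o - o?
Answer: -54592134464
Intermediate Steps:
k(o, Y) = 0 (k(o, Y) = (o - o)/8 = (⅛)*0 = 0)
X(h) = 3 (X(h) = 3 - 0*0*3/7 = 3 - 0*3 = 3 - ⅐*0 = 3 + 0 = 3)
(-128885 + X(F(8, 1)))*(190881 + 232705) + 476388 = (-128885 + 3)*(190881 + 232705) + 476388 = -128882*423586 + 476388 = -54592610852 + 476388 = -54592134464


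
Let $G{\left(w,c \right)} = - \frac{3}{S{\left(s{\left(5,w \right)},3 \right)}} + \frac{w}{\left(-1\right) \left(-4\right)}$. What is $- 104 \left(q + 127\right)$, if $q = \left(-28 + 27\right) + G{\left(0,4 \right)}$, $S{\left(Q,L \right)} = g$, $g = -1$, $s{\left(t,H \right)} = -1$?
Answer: $-13416$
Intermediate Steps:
$S{\left(Q,L \right)} = -1$
$G{\left(w,c \right)} = 3 + \frac{w}{4}$ ($G{\left(w,c \right)} = - \frac{3}{-1} + \frac{w}{\left(-1\right) \left(-4\right)} = \left(-3\right) \left(-1\right) + \frac{w}{4} = 3 + w \frac{1}{4} = 3 + \frac{w}{4}$)
$q = 2$ ($q = \left(-28 + 27\right) + \left(3 + \frac{1}{4} \cdot 0\right) = -1 + \left(3 + 0\right) = -1 + 3 = 2$)
$- 104 \left(q + 127\right) = - 104 \left(2 + 127\right) = \left(-104\right) 129 = -13416$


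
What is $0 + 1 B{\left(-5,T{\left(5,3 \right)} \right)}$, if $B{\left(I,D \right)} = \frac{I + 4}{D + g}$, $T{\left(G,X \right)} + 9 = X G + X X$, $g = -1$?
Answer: $- \frac{1}{14} \approx -0.071429$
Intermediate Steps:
$T{\left(G,X \right)} = -9 + X^{2} + G X$ ($T{\left(G,X \right)} = -9 + \left(X G + X X\right) = -9 + \left(G X + X^{2}\right) = -9 + \left(X^{2} + G X\right) = -9 + X^{2} + G X$)
$B{\left(I,D \right)} = \frac{4 + I}{-1 + D}$ ($B{\left(I,D \right)} = \frac{I + 4}{D - 1} = \frac{4 + I}{-1 + D}$)
$0 + 1 B{\left(-5,T{\left(5,3 \right)} \right)} = 0 + 1 \frac{4 - 5}{-1 + \left(-9 + 3^{2} + 5 \cdot 3\right)} = 0 + 1 \frac{1}{-1 + \left(-9 + 9 + 15\right)} \left(-1\right) = 0 + 1 \frac{1}{-1 + 15} \left(-1\right) = 0 + 1 \cdot \frac{1}{14} \left(-1\right) = 0 + 1 \left(- \frac{1}{14}\right) = 0 - \frac{1}{14} = - \frac{1}{14}$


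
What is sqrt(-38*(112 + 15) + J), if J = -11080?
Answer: I*sqrt(15906) ≈ 126.12*I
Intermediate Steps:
sqrt(-38*(112 + 15) + J) = sqrt(-38*(112 + 15) - 11080) = sqrt(-38*127 - 11080) = sqrt(-4826 - 11080) = sqrt(-15906) = I*sqrt(15906)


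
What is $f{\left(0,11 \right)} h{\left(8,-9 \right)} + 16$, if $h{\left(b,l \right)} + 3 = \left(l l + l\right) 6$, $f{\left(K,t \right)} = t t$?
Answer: $51925$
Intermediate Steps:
$f{\left(K,t \right)} = t^{2}$
$h{\left(b,l \right)} = -3 + 6 l + 6 l^{2}$ ($h{\left(b,l \right)} = -3 + \left(l l + l\right) 6 = -3 + \left(l^{2} + l\right) 6 = -3 + \left(l + l^{2}\right) 6 = -3 + \left(6 l + 6 l^{2}\right) = -3 + 6 l + 6 l^{2}$)
$f{\left(0,11 \right)} h{\left(8,-9 \right)} + 16 = 11^{2} \left(-3 + 6 \left(-9\right) + 6 \left(-9\right)^{2}\right) + 16 = 121 \left(-3 - 54 + 6 \cdot 81\right) + 16 = 121 \left(-3 - 54 + 486\right) + 16 = 121 \cdot 429 + 16 = 51909 + 16 = 51925$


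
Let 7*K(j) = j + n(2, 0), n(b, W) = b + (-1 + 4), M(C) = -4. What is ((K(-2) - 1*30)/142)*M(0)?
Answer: 414/497 ≈ 0.83300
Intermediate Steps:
n(b, W) = 3 + b (n(b, W) = b + 3 = 3 + b)
K(j) = 5/7 + j/7 (K(j) = (j + (3 + 2))/7 = (j + 5)/7 = (5 + j)/7 = 5/7 + j/7)
((K(-2) - 1*30)/142)*M(0) = (((5/7 + (⅐)*(-2)) - 1*30)/142)*(-4) = (((5/7 - 2/7) - 30)*(1/142))*(-4) = ((3/7 - 30)*(1/142))*(-4) = -207/7*1/142*(-4) = -207/994*(-4) = 414/497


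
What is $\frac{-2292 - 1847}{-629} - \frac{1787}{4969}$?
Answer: $\frac{19442668}{3125501} \approx 6.2207$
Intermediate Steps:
$\frac{-2292 - 1847}{-629} - \frac{1787}{4969} = \left(-4139\right) \left(- \frac{1}{629}\right) - \frac{1787}{4969} = \frac{4139}{629} - \frac{1787}{4969} = \frac{19442668}{3125501}$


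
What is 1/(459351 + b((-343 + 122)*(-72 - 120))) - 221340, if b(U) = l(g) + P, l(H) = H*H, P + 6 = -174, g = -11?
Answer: -101659691279/459292 ≈ -2.2134e+5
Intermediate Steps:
P = -180 (P = -6 - 174 = -180)
l(H) = H²
b(U) = -59 (b(U) = (-11)² - 180 = 121 - 180 = -59)
1/(459351 + b((-343 + 122)*(-72 - 120))) - 221340 = 1/(459351 - 59) - 221340 = 1/459292 - 221340 = -101659691279/459292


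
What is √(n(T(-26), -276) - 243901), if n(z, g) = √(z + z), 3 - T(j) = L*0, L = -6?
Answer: √(-243901 + √6) ≈ 493.86*I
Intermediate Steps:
T(j) = 3 (T(j) = 3 - (-6)*0 = 3 - 1*0 = 3 + 0 = 3)
n(z, g) = √2*√z (n(z, g) = √(2*z) = √2*√z)
√(n(T(-26), -276) - 243901) = √(√2*√3 - 243901) = √(√6 - 243901) = √(-243901 + √6)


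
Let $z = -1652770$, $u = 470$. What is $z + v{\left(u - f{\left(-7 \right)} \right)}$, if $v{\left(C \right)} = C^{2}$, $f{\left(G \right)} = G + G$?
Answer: $-1418514$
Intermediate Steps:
$f{\left(G \right)} = 2 G$
$z + v{\left(u - f{\left(-7 \right)} \right)} = -1652770 + \left(470 - 2 \left(-7\right)\right)^{2} = -1652770 + \left(470 - -14\right)^{2} = -1652770 + \left(470 + 14\right)^{2} = -1652770 + 484^{2} = -1652770 + 234256 = -1418514$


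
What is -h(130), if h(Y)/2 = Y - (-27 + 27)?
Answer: -260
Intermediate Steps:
h(Y) = 2*Y (h(Y) = 2*(Y - (-27 + 27)) = 2*(Y - 1*0) = 2*(Y + 0) = 2*Y)
-h(130) = -2*130 = -1*260 = -260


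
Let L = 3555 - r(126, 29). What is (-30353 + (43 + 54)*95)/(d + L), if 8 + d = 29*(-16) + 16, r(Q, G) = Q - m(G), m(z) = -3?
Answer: -3523/495 ≈ -7.1172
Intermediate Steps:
r(Q, G) = 3 + Q (r(Q, G) = Q - 1*(-3) = Q + 3 = 3 + Q)
d = -456 (d = -8 + (29*(-16) + 16) = -8 + (-464 + 16) = -8 - 448 = -456)
L = 3426 (L = 3555 - (3 + 126) = 3555 - 1*129 = 3555 - 129 = 3426)
(-30353 + (43 + 54)*95)/(d + L) = (-30353 + (43 + 54)*95)/(-456 + 3426) = (-30353 + 97*95)/2970 = (-30353 + 9215)*(1/2970) = -21138*1/2970 = -3523/495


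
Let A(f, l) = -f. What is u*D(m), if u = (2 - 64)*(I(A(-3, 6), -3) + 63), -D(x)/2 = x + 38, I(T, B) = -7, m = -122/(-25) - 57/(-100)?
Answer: 1508584/5 ≈ 3.0172e+5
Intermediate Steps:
m = 109/20 (m = -122*(-1/25) - 57*(-1/100) = 122/25 + 57/100 = 109/20 ≈ 5.4500)
D(x) = -76 - 2*x (D(x) = -2*(x + 38) = -2*(38 + x) = -76 - 2*x)
u = -3472 (u = (2 - 64)*(-7 + 63) = -62*56 = -3472)
u*D(m) = -3472*(-76 - 2*109/20) = -3472*(-76 - 109/10) = -3472*(-869/10) = 1508584/5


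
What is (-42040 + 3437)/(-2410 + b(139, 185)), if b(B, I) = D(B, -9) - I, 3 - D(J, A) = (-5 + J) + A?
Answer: 38603/2717 ≈ 14.208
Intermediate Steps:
D(J, A) = 8 - A - J (D(J, A) = 3 - ((-5 + J) + A) = 3 - (-5 + A + J) = 3 + (5 - A - J) = 8 - A - J)
b(B, I) = 17 - B - I (b(B, I) = (8 - 1*(-9) - B) - I = (8 + 9 - B) - I = (17 - B) - I = 17 - B - I)
(-42040 + 3437)/(-2410 + b(139, 185)) = (-42040 + 3437)/(-2410 + (17 - 1*139 - 1*185)) = -38603/(-2410 + (17 - 139 - 185)) = -38603/(-2410 - 307) = -38603/(-2717) = -38603*(-1/2717) = 38603/2717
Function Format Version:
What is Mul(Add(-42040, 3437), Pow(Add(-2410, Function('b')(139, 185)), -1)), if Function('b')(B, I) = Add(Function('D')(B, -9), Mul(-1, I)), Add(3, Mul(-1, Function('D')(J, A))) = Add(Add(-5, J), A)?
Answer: Rational(38603, 2717) ≈ 14.208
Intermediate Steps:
Function('D')(J, A) = Add(8, Mul(-1, A), Mul(-1, J)) (Function('D')(J, A) = Add(3, Mul(-1, Add(Add(-5, J), A))) = Add(3, Mul(-1, Add(-5, A, J))) = Add(3, Add(5, Mul(-1, A), Mul(-1, J))) = Add(8, Mul(-1, A), Mul(-1, J)))
Function('b')(B, I) = Add(17, Mul(-1, B), Mul(-1, I)) (Function('b')(B, I) = Add(Add(8, Mul(-1, -9), Mul(-1, B)), Mul(-1, I)) = Add(Add(8, 9, Mul(-1, B)), Mul(-1, I)) = Add(Add(17, Mul(-1, B)), Mul(-1, I)) = Add(17, Mul(-1, B), Mul(-1, I)))
Mul(Add(-42040, 3437), Pow(Add(-2410, Function('b')(139, 185)), -1)) = Mul(Add(-42040, 3437), Pow(Add(-2410, Add(17, Mul(-1, 139), Mul(-1, 185))), -1)) = Mul(-38603, Pow(Add(-2410, Add(17, -139, -185)), -1)) = Mul(-38603, Pow(Add(-2410, -307), -1)) = Mul(-38603, Pow(-2717, -1)) = Mul(-38603, Rational(-1, 2717)) = Rational(38603, 2717)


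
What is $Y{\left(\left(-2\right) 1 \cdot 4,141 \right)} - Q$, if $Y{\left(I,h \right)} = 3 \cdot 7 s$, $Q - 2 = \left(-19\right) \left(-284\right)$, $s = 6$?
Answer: $-5272$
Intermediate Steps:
$Q = 5398$ ($Q = 2 - -5396 = 2 + 5396 = 5398$)
$Y{\left(I,h \right)} = 126$ ($Y{\left(I,h \right)} = 3 \cdot 7 \cdot 6 = 21 \cdot 6 = 126$)
$Y{\left(\left(-2\right) 1 \cdot 4,141 \right)} - Q = 126 - 5398 = -5272$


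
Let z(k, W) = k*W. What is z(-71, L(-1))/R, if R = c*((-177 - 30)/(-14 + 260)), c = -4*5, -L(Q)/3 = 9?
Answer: 26199/230 ≈ 113.91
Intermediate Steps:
L(Q) = -27 (L(Q) = -3*9 = -27)
z(k, W) = W*k
c = -20
R = 690/41 (R = -20*(-177 - 30)/(-14 + 260) = -(-4140)/246 = -20*(-69/82) = 690/41 ≈ 16.829)
z(-71, L(-1))/R = (-27*(-71))/(690/41) = 1917*(41/690) = 26199/230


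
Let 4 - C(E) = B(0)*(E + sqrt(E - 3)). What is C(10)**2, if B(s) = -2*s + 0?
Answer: 16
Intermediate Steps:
B(s) = -2*s
C(E) = 4 (C(E) = 4 - (-2*0)*(E + sqrt(E - 3)) = 4 - 0*(E + sqrt(-3 + E)) = 4 - 1*0 = 4 + 0 = 4)
C(10)**2 = 4**2 = 16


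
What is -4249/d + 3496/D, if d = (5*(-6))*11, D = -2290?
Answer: 857653/75570 ≈ 11.349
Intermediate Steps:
d = -330 (d = -30*11 = -330)
-4249/d + 3496/D = -4249/(-330) + 3496/(-2290) = -4249*(-1/330) + 3496*(-1/2290) = 4249/330 - 1748/1145 = 857653/75570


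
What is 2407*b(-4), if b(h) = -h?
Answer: 9628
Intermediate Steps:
2407*b(-4) = 2407*(-1*(-4)) = 2407*4 = 9628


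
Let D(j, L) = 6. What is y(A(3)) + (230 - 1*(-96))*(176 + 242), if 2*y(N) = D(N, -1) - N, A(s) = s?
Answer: 272539/2 ≈ 1.3627e+5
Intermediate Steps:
y(N) = 3 - N/2 (y(N) = (6 - N)/2 = 3 - N/2)
y(A(3)) + (230 - 1*(-96))*(176 + 242) = (3 - ½*3) + (230 - 1*(-96))*(176 + 242) = (3 - 3/2) + (230 + 96)*418 = 3/2 + 326*418 = 3/2 + 136268 = 272539/2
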